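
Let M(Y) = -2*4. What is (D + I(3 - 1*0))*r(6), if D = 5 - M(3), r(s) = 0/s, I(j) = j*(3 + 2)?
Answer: 0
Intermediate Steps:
I(j) = 5*j (I(j) = j*5 = 5*j)
M(Y) = -8
r(s) = 0
D = 13 (D = 5 - 1*(-8) = 5 + 8 = 13)
(D + I(3 - 1*0))*r(6) = (13 + 5*(3 - 1*0))*0 = (13 + 5*(3 + 0))*0 = (13 + 5*3)*0 = (13 + 15)*0 = 28*0 = 0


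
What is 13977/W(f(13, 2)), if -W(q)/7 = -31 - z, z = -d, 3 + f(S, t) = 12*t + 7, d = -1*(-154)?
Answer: -4659/287 ≈ -16.233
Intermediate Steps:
d = 154
f(S, t) = 4 + 12*t (f(S, t) = -3 + (12*t + 7) = -3 + (7 + 12*t) = 4 + 12*t)
z = -154 (z = -1*154 = -154)
W(q) = -861 (W(q) = -7*(-31 - 1*(-154)) = -7*(-31 + 154) = -7*123 = -861)
13977/W(f(13, 2)) = 13977/(-861) = 13977*(-1/861) = -4659/287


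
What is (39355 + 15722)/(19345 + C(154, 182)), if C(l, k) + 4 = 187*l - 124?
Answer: 1669/1455 ≈ 1.1471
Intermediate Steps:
C(l, k) = -128 + 187*l (C(l, k) = -4 + (187*l - 124) = -4 + (-124 + 187*l) = -128 + 187*l)
(39355 + 15722)/(19345 + C(154, 182)) = (39355 + 15722)/(19345 + (-128 + 187*154)) = 55077/(19345 + (-128 + 28798)) = 55077/(19345 + 28670) = 55077/48015 = 55077*(1/48015) = 1669/1455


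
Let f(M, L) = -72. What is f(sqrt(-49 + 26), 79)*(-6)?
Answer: 432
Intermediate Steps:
f(sqrt(-49 + 26), 79)*(-6) = -72*(-6) = 432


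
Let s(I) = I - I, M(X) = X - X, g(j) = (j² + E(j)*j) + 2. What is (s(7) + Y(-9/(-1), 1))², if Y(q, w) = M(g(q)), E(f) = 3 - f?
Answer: 0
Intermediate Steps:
g(j) = 2 + j² + j*(3 - j) (g(j) = (j² + (3 - j)*j) + 2 = (j² + j*(3 - j)) + 2 = 2 + j² + j*(3 - j))
M(X) = 0
Y(q, w) = 0
s(I) = 0
(s(7) + Y(-9/(-1), 1))² = (0 + 0)² = 0² = 0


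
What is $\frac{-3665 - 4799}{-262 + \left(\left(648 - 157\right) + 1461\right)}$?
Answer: $- \frac{4232}{845} \approx -5.0083$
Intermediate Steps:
$\frac{-3665 - 4799}{-262 + \left(\left(648 - 157\right) + 1461\right)} = - \frac{8464}{-262 + \left(491 + 1461\right)} = - \frac{8464}{-262 + 1952} = - \frac{8464}{1690} = \left(-8464\right) \frac{1}{1690} = - \frac{4232}{845}$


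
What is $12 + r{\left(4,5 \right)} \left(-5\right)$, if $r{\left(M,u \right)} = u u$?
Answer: $-113$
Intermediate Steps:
$r{\left(M,u \right)} = u^{2}$
$12 + r{\left(4,5 \right)} \left(-5\right) = 12 + 5^{2} \left(-5\right) = 12 + 25 \left(-5\right) = 12 - 125 = -113$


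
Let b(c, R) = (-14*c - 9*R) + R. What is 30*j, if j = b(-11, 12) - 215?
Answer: -4710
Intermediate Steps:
b(c, R) = -14*c - 8*R
j = -157 (j = (-14*(-11) - 8*12) - 215 = (154 - 96) - 215 = 58 - 215 = -157)
30*j = 30*(-157) = -4710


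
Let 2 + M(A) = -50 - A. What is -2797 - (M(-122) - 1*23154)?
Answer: 20287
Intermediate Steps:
M(A) = -52 - A (M(A) = -2 + (-50 - A) = -52 - A)
-2797 - (M(-122) - 1*23154) = -2797 - ((-52 - 1*(-122)) - 1*23154) = -2797 - ((-52 + 122) - 23154) = -2797 - (70 - 23154) = -2797 - 1*(-23084) = -2797 + 23084 = 20287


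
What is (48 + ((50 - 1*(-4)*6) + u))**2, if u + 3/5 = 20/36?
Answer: 30118144/2025 ≈ 14873.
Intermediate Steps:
u = -2/45 (u = -3/5 + 20/36 = -3/5 + 20*(1/36) = -3/5 + 5/9 = -2/45 ≈ -0.044444)
(48 + ((50 - 1*(-4)*6) + u))**2 = (48 + ((50 - 1*(-4)*6) - 2/45))**2 = (48 + ((50 + 4*6) - 2/45))**2 = (48 + ((50 + 24) - 2/45))**2 = (48 + (74 - 2/45))**2 = (48 + 3328/45)**2 = (5488/45)**2 = 30118144/2025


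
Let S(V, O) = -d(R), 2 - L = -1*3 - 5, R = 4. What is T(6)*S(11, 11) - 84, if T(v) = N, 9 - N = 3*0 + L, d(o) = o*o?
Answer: -68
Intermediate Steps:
L = 10 (L = 2 - (-1*3 - 5) = 2 - (-3 - 5) = 2 - 1*(-8) = 2 + 8 = 10)
d(o) = o**2
N = -1 (N = 9 - (3*0 + 10) = 9 - (0 + 10) = 9 - 1*10 = 9 - 10 = -1)
S(V, O) = -16 (S(V, O) = -1*4**2 = -1*16 = -16)
T(v) = -1
T(6)*S(11, 11) - 84 = -1*(-16) - 84 = 16 - 84 = -68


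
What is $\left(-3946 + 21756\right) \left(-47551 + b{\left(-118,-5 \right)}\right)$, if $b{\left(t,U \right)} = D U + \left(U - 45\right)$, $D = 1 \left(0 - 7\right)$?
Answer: $-847150460$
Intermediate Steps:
$D = -7$ ($D = 1 \left(-7\right) = -7$)
$b{\left(t,U \right)} = -45 - 6 U$ ($b{\left(t,U \right)} = - 7 U + \left(U - 45\right) = - 7 U + \left(-45 + U\right) = -45 - 6 U$)
$\left(-3946 + 21756\right) \left(-47551 + b{\left(-118,-5 \right)}\right) = \left(-3946 + 21756\right) \left(-47551 - 15\right) = 17810 \left(-47551 + \left(-45 + 30\right)\right) = 17810 \left(-47551 - 15\right) = 17810 \left(-47566\right) = -847150460$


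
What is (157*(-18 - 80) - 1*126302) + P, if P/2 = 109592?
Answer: 77496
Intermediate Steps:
P = 219184 (P = 2*109592 = 219184)
(157*(-18 - 80) - 1*126302) + P = (157*(-18 - 80) - 1*126302) + 219184 = (157*(-98) - 126302) + 219184 = (-15386 - 126302) + 219184 = -141688 + 219184 = 77496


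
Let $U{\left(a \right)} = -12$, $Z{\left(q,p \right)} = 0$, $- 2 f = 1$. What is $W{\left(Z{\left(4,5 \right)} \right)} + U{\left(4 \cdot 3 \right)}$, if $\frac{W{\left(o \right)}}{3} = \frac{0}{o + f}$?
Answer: $-12$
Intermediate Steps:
$f = - \frac{1}{2}$ ($f = \left(- \frac{1}{2}\right) 1 = - \frac{1}{2} \approx -0.5$)
$W{\left(o \right)} = 0$ ($W{\left(o \right)} = 3 \frac{0}{o - \frac{1}{2}} = 3 \frac{0}{- \frac{1}{2} + o} = 3 \cdot 0 = 0$)
$W{\left(Z{\left(4,5 \right)} \right)} + U{\left(4 \cdot 3 \right)} = 0 - 12 = -12$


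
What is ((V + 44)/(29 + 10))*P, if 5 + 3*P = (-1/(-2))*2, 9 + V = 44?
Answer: -316/117 ≈ -2.7009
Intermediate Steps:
V = 35 (V = -9 + 44 = 35)
P = -4/3 (P = -5/3 + ((-1/(-2))*2)/3 = -5/3 + (-½*(-1)*2)/3 = -5/3 + ((½)*2)/3 = -5/3 + (⅓)*1 = -5/3 + ⅓ = -4/3 ≈ -1.3333)
((V + 44)/(29 + 10))*P = ((35 + 44)/(29 + 10))*(-4/3) = (79/39)*(-4/3) = -316/117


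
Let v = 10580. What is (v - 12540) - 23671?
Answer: -25631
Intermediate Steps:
(v - 12540) - 23671 = (10580 - 12540) - 23671 = -1960 - 23671 = -25631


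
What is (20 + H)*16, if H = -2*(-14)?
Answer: 768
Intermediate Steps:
H = 28
(20 + H)*16 = (20 + 28)*16 = 48*16 = 768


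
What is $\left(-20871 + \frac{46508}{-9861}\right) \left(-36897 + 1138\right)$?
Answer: $\frac{7361184643201}{9861} \approx 7.4649 \cdot 10^{8}$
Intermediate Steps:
$\left(-20871 + \frac{46508}{-9861}\right) \left(-36897 + 1138\right) = \left(-20871 + 46508 \left(- \frac{1}{9861}\right)\right) \left(-35759\right) = \left(-20871 - \frac{46508}{9861}\right) \left(-35759\right) = \left(- \frac{205855439}{9861}\right) \left(-35759\right) = \frac{7361184643201}{9861}$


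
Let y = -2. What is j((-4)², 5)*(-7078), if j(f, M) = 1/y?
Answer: 3539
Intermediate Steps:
j(f, M) = -½ (j(f, M) = 1/(-2) = -½)
j((-4)², 5)*(-7078) = -½*(-7078) = 3539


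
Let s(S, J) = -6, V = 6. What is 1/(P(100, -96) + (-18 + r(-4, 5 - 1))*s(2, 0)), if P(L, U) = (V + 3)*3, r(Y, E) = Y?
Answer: 1/159 ≈ 0.0062893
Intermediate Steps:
P(L, U) = 27 (P(L, U) = (6 + 3)*3 = 9*3 = 27)
1/(P(100, -96) + (-18 + r(-4, 5 - 1))*s(2, 0)) = 1/(27 + (-18 - 4)*(-6)) = 1/(27 - 22*(-6)) = 1/(27 + 132) = 1/159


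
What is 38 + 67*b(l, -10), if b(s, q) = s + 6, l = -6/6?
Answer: 373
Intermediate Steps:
l = -1 (l = -6*1/6 = -1)
b(s, q) = 6 + s
38 + 67*b(l, -10) = 38 + 67*(6 - 1) = 38 + 67*5 = 38 + 335 = 373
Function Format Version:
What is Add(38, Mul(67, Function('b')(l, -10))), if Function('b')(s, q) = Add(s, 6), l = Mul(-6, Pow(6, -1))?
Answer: 373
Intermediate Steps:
l = -1 (l = Mul(-6, Rational(1, 6)) = -1)
Function('b')(s, q) = Add(6, s)
Add(38, Mul(67, Function('b')(l, -10))) = Add(38, Mul(67, Add(6, -1))) = Add(38, Mul(67, 5)) = Add(38, 335) = 373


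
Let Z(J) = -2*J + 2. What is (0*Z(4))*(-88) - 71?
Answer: -71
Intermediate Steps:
Z(J) = 2 - 2*J
(0*Z(4))*(-88) - 71 = (0*(2 - 2*4))*(-88) - 71 = (0*(2 - 8))*(-88) - 71 = (0*(-6))*(-88) - 71 = 0*(-88) - 71 = 0 - 71 = -71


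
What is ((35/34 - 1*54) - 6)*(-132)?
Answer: 132330/17 ≈ 7784.1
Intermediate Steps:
((35/34 - 1*54) - 6)*(-132) = ((35*(1/34) - 54) - 6)*(-132) = ((35/34 - 54) - 6)*(-132) = (-1801/34 - 6)*(-132) = -2005/34*(-132) = 132330/17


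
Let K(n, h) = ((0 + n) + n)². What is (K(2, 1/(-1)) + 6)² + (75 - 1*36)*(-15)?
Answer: -101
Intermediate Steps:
K(n, h) = 4*n² (K(n, h) = (n + n)² = (2*n)² = 4*n²)
(K(2, 1/(-1)) + 6)² + (75 - 1*36)*(-15) = (4*2² + 6)² + (75 - 1*36)*(-15) = (4*4 + 6)² + (75 - 36)*(-15) = (16 + 6)² + 39*(-15) = 22² - 585 = 484 - 585 = -101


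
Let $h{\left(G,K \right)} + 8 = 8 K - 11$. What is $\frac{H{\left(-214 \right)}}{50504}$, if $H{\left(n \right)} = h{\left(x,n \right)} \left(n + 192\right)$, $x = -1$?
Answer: $\frac{19041}{25252} \approx 0.75404$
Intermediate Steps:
$h{\left(G,K \right)} = -19 + 8 K$ ($h{\left(G,K \right)} = -8 + \left(8 K - 11\right) = -8 + \left(-11 + 8 K\right) = -19 + 8 K$)
$H{\left(n \right)} = \left(-19 + 8 n\right) \left(192 + n\right)$ ($H{\left(n \right)} = \left(-19 + 8 n\right) \left(n + 192\right) = \left(-19 + 8 n\right) \left(192 + n\right)$)
$\frac{H{\left(-214 \right)}}{50504} = \frac{\left(-19 + 8 \left(-214\right)\right) \left(192 - 214\right)}{50504} = \left(-19 - 1712\right) \left(-22\right) \frac{1}{50504} = \left(-1731\right) \left(-22\right) \frac{1}{50504} = 38082 \cdot \frac{1}{50504} = \frac{19041}{25252}$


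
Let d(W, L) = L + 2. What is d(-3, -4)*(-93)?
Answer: 186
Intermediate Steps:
d(W, L) = 2 + L
d(-3, -4)*(-93) = (2 - 4)*(-93) = -2*(-93) = 186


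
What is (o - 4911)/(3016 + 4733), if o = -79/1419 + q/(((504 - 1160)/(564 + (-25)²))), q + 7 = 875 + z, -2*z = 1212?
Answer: -61141085/87966648 ≈ -0.69505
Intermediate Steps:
z = -606 (z = -½*1212 = -606)
q = 262 (q = -7 + (875 - 606) = -7 + 269 = 262)
o = -5391413/11352 (o = -79/1419 + 262/(((504 - 1160)/(564 + (-25)²))) = -79*1/1419 + 262/((-656/(564 + 625))) = -79/1419 + 262/((-656/1189)) = -79/1419 + 262/((-656*1/1189)) = -79/1419 + 262/(-16/29) = -79/1419 + 262*(-29/16) = -79/1419 - 3799/8 = -5391413/11352 ≈ -474.93)
(o - 4911)/(3016 + 4733) = (-5391413/11352 - 4911)/(3016 + 4733) = -61141085/11352/7749 = -61141085/11352*1/7749 = -61141085/87966648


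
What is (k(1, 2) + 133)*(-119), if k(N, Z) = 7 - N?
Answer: -16541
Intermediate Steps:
(k(1, 2) + 133)*(-119) = ((7 - 1*1) + 133)*(-119) = ((7 - 1) + 133)*(-119) = (6 + 133)*(-119) = 139*(-119) = -16541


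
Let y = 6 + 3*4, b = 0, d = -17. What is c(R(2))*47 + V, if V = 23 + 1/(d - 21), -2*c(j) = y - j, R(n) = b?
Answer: -15201/38 ≈ -400.03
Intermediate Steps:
R(n) = 0
y = 18 (y = 6 + 12 = 18)
c(j) = -9 + j/2 (c(j) = -(18 - j)/2 = -9 + j/2)
V = 873/38 (V = 23 + 1/(-17 - 21) = 23 + 1/(-38) = 23 - 1/38 = 873/38 ≈ 22.974)
c(R(2))*47 + V = (-9 + (½)*0)*47 + 873/38 = (-9 + 0)*47 + 873/38 = -9*47 + 873/38 = -423 + 873/38 = -15201/38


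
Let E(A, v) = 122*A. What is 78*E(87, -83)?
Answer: 827892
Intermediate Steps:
78*E(87, -83) = 78*(122*87) = 78*10614 = 827892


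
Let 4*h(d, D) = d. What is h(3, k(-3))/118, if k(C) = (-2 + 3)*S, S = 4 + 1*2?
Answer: 3/472 ≈ 0.0063559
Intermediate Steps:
S = 6 (S = 4 + 2 = 6)
k(C) = 6 (k(C) = (-2 + 3)*6 = 1*6 = 6)
h(d, D) = d/4
h(3, k(-3))/118 = ((¼)*3)/118 = (¾)*(1/118) = 3/472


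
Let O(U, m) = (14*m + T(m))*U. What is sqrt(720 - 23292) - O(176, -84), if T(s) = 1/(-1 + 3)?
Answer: 206888 + 6*I*sqrt(627) ≈ 2.0689e+5 + 150.24*I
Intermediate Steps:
T(s) = 1/2
O(U, m) = U*(1/2 + 14*m) (O(U, m) = (14*m + 1/2)*U = (1/2 + 14*m)*U = U*(1/2 + 14*m))
sqrt(720 - 23292) - O(176, -84) = sqrt(720 - 23292) - 176*(1 + 28*(-84))/2 = sqrt(-22572) - 176*(1 - 2352)/2 = 6*I*sqrt(627) - 176*(-2351)/2 = 6*I*sqrt(627) - 1*(-206888) = 6*I*sqrt(627) + 206888 = 206888 + 6*I*sqrt(627)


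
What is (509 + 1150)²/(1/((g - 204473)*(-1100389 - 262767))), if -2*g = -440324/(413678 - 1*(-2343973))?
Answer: 705167321908110285648732/919217 ≈ 7.6714e+17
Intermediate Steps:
g = 220162/2757651 (g = -(-220162)/(413678 - 1*(-2343973)) = -(-220162)/(413678 + 2343973) = -(-220162)/2757651 = -½*(-440324/2757651) = 220162/2757651 ≈ 0.079837)
(509 + 1150)²/(1/((g - 204473)*(-1100389 - 262767))) = (509 + 1150)²/(1/((220162/2757651 - 204473)*(-1100389 - 262767))) = 1659²/(1/(-563864952761/2757651*(-1363156))) = 2752281/(1/(768635893545873716/2757651)) = 2752281/(2757651/768635893545873716) = 2752281*(768635893545873716/2757651) = 705167321908110285648732/919217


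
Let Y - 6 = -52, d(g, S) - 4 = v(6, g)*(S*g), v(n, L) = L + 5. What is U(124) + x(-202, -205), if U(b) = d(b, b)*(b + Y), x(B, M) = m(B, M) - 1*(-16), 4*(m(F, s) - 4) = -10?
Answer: 309427283/2 ≈ 1.5471e+8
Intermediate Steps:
m(F, s) = 3/2 (m(F, s) = 4 + (¼)*(-10) = 4 - 5/2 = 3/2)
v(n, L) = 5 + L
d(g, S) = 4 + S*g*(5 + g) (d(g, S) = 4 + (5 + g)*(S*g) = 4 + S*g*(5 + g))
x(B, M) = 35/2 (x(B, M) = 3/2 - 1*(-16) = 3/2 + 16 = 35/2)
Y = -46 (Y = 6 - 52 = -46)
U(b) = (-46 + b)*(4 + b²*(5 + b)) (U(b) = (4 + b*b*(5 + b))*(b - 46) = (4 + b²*(5 + b))*(-46 + b) = (-46 + b)*(4 + b²*(5 + b)))
U(124) + x(-202, -205) = (-46 + 124)*(4 + 124²*(5 + 124)) + 35/2 = 78*(4 + 15376*129) + 35/2 = 78*(4 + 1983504) + 35/2 = 78*1983508 + 35/2 = 154713624 + 35/2 = 309427283/2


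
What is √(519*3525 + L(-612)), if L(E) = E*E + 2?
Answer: √2204021 ≈ 1484.6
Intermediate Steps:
L(E) = 2 + E² (L(E) = E² + 2 = 2 + E²)
√(519*3525 + L(-612)) = √(519*3525 + (2 + (-612)²)) = √(1829475 + (2 + 374544)) = √(1829475 + 374546) = √2204021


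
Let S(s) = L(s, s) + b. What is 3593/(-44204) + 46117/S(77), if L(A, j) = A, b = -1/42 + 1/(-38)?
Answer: 813273475453/1357195412 ≈ 599.23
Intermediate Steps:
b = -20/399 (b = -1*1/42 + 1*(-1/38) = -1/42 - 1/38 = -20/399 ≈ -0.050125)
S(s) = -20/399 + s (S(s) = s - 20/399 = -20/399 + s)
3593/(-44204) + 46117/S(77) = 3593/(-44204) + 46117/(-20/399 + 77) = 3593*(-1/44204) + 46117/(30703/399) = -3593/44204 + 46117*(399/30703) = -3593/44204 + 18400683/30703 = 813273475453/1357195412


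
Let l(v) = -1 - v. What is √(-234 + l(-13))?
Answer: I*√222 ≈ 14.9*I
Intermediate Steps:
√(-234 + l(-13)) = √(-234 + (-1 - 1*(-13))) = √(-234 + (-1 + 13)) = √(-234 + 12) = √(-222) = I*√222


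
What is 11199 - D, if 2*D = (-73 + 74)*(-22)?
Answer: 11210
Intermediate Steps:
D = -11 (D = ((-73 + 74)*(-22))/2 = (1*(-22))/2 = (½)*(-22) = -11)
11199 - D = 11199 - 1*(-11) = 11199 + 11 = 11210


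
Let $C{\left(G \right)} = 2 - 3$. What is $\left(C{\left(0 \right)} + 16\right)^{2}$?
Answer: $225$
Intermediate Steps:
$C{\left(G \right)} = -1$ ($C{\left(G \right)} = 2 - 3 = -1$)
$\left(C{\left(0 \right)} + 16\right)^{2} = \left(-1 + 16\right)^{2} = 15^{2} = 225$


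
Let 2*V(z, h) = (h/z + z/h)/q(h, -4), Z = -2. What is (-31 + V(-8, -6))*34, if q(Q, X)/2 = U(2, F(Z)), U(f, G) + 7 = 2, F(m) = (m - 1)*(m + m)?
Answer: -25381/24 ≈ -1057.5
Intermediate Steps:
F(m) = 2*m*(-1 + m) (F(m) = (-1 + m)*(2*m) = 2*m*(-1 + m))
U(f, G) = -5 (U(f, G) = -7 + 2 = -5)
q(Q, X) = -10 (q(Q, X) = 2*(-5) = -10)
V(z, h) = -h/(20*z) - z/(20*h) (V(z, h) = ((h/z + z/h)/(-10))/2 = ((h/z + z/h)*(-1/10))/2 = (-h/(10*z) - z/(10*h))/2 = -h/(20*z) - z/(20*h))
(-31 + V(-8, -6))*34 = (-31 + (-1/20*(-6)/(-8) - 1/20*(-8)/(-6)))*34 = (-31 + (-1/20*(-6)*(-1/8) - 1/20*(-8)*(-1/6)))*34 = (-31 + (-3/80 - 1/15))*34 = (-31 - 5/48)*34 = -1493/48*34 = -25381/24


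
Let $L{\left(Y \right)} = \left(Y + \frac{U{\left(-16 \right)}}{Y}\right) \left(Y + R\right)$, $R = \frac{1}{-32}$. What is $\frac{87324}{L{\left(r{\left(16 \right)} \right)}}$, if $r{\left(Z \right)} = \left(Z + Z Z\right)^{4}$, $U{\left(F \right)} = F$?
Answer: $\frac{43789058048}{15023918341296413556786295} \approx 2.9146 \cdot 10^{-15}$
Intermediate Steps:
$R = - \frac{1}{32} \approx -0.03125$
$r{\left(Z \right)} = \left(Z + Z^{2}\right)^{4}$
$L{\left(Y \right)} = \left(- \frac{1}{32} + Y\right) \left(Y - \frac{16}{Y}\right)$ ($L{\left(Y \right)} = \left(Y - \frac{16}{Y}\right) \left(Y - \frac{1}{32}\right) = \left(Y - \frac{16}{Y}\right) \left(- \frac{1}{32} + Y\right) = \left(- \frac{1}{32} + Y\right) \left(Y - \frac{16}{Y}\right)$)
$\frac{87324}{L{\left(r{\left(16 \right)} \right)}} = \frac{87324}{-16 + \left(16^{4} \left(1 + 16\right)^{4}\right)^{2} + \frac{1}{2 \cdot 16^{4} \left(1 + 16\right)^{4}} - \frac{16^{4} \left(1 + 16\right)^{4}}{32}} = \frac{87324}{-16 + \left(65536 \cdot 17^{4}\right)^{2} + \frac{1}{2 \cdot 65536 \cdot 17^{4}} - \frac{65536 \cdot 17^{4}}{32}} = \frac{87324}{-16 + \left(65536 \cdot 83521\right)^{2} + \frac{1}{2 \cdot 65536 \cdot 83521} - \frac{65536 \cdot 83521}{32}} = \frac{87324}{-16 + 5473632256^{2} + \frac{1}{2 \cdot 5473632256} - 171051008} = \frac{87324}{-16 + 29960650073923649536 + \frac{1}{2} \cdot \frac{1}{5473632256} - 171051008} = \frac{87324}{-16 + 29960650073923649536 + \frac{1}{10947264512} - 171051008} = \frac{87324}{\frac{327987161308842004358201606145}{10947264512}} = 87324 \cdot \frac{10947264512}{327987161308842004358201606145} = \frac{43789058048}{15023918341296413556786295}$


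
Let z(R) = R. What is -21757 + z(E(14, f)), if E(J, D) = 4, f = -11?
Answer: -21753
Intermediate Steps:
-21757 + z(E(14, f)) = -21757 + 4 = -21753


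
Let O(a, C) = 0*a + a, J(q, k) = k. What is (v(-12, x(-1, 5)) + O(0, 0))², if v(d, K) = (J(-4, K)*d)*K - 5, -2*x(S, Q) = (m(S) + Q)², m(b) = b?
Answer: 597529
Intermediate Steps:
x(S, Q) = -(Q + S)²/2 (x(S, Q) = -(S + Q)²/2 = -(Q + S)²/2)
O(a, C) = a (O(a, C) = 0 + a = a)
v(d, K) = -5 + d*K² (v(d, K) = (K*d)*K - 5 = d*K² - 5 = -5 + d*K²)
(v(-12, x(-1, 5)) + O(0, 0))² = ((-5 - 12*(5 - 1)⁴/4) + 0)² = ((-5 - 12*(-½*4²)²) + 0)² = ((-5 - 12*(-½*16)²) + 0)² = ((-5 - 12*(-8)²) + 0)² = ((-5 - 12*64) + 0)² = ((-5 - 768) + 0)² = (-773 + 0)² = (-773)² = 597529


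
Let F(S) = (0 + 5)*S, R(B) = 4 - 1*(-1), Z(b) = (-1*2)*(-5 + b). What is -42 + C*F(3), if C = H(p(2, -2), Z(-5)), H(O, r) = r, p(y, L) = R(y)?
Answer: 258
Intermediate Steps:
Z(b) = 10 - 2*b (Z(b) = -2*(-5 + b) = 10 - 2*b)
R(B) = 5 (R(B) = 4 + 1 = 5)
p(y, L) = 5
F(S) = 5*S
C = 20 (C = 10 - 2*(-5) = 10 + 10 = 20)
-42 + C*F(3) = -42 + 20*(5*3) = -42 + 20*15 = -42 + 300 = 258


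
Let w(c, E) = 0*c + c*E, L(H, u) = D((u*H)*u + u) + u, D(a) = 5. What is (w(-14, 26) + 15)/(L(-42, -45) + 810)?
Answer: -349/770 ≈ -0.45325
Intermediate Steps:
L(H, u) = 5 + u
w(c, E) = E*c (w(c, E) = 0 + E*c = E*c)
(w(-14, 26) + 15)/(L(-42, -45) + 810) = (26*(-14) + 15)/((5 - 45) + 810) = (-364 + 15)/(-40 + 810) = -349/770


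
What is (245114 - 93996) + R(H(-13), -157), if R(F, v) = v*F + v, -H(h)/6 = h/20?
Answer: 1503487/10 ≈ 1.5035e+5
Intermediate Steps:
H(h) = -3*h/10 (H(h) = -6*h/20 = -3*h/10)
R(F, v) = v + F*v (R(F, v) = F*v + v = v + F*v)
(245114 - 93996) + R(H(-13), -157) = (245114 - 93996) - 157*(1 - 3/10*(-13)) = 151118 - 157*(1 + 39/10) = 151118 - 157*49/10 = 151118 - 7693/10 = 1503487/10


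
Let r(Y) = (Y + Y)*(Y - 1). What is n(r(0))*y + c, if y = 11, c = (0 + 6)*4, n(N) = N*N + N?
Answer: 24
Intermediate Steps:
r(Y) = 2*Y*(-1 + Y) (r(Y) = (2*Y)*(-1 + Y) = 2*Y*(-1 + Y))
n(N) = N + N**2 (n(N) = N**2 + N = N + N**2)
c = 24 (c = 6*4 = 24)
n(r(0))*y + c = ((2*0*(-1 + 0))*(1 + 2*0*(-1 + 0)))*11 + 24 = ((2*0*(-1))*(1 + 2*0*(-1)))*11 + 24 = (0*(1 + 0))*11 + 24 = (0*1)*11 + 24 = 0*11 + 24 = 0 + 24 = 24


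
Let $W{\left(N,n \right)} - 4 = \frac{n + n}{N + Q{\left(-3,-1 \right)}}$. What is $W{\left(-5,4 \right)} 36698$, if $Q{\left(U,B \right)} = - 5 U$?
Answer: $\frac{880752}{5} \approx 1.7615 \cdot 10^{5}$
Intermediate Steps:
$W{\left(N,n \right)} = 4 + \frac{2 n}{15 + N}$ ($W{\left(N,n \right)} = 4 + \frac{n + n}{N - -15} = 4 + \frac{2 n}{N + 15} = 4 + \frac{2 n}{15 + N}$)
$W{\left(-5,4 \right)} 36698 = \frac{2 \left(30 + 4 + 2 \left(-5\right)\right)}{15 - 5} \cdot 36698 = \frac{2 \left(30 + 4 - 10\right)}{10} \cdot 36698 = 2 \cdot \frac{1}{10} \cdot 24 \cdot 36698 = \frac{24}{5} \cdot 36698 = \frac{880752}{5}$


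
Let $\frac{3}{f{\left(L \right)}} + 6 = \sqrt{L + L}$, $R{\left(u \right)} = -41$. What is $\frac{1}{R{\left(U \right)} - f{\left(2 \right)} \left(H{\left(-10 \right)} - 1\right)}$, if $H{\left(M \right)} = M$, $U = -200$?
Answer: $- \frac{4}{197} \approx -0.020305$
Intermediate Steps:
$f{\left(L \right)} = \frac{3}{-6 + \sqrt{2} \sqrt{L}}$ ($f{\left(L \right)} = \frac{3}{-6 + \sqrt{L + L}} = \frac{3}{-6 + \sqrt{2 L}} = \frac{3}{-6 + \sqrt{2} \sqrt{L}}$)
$\frac{1}{R{\left(U \right)} - f{\left(2 \right)} \left(H{\left(-10 \right)} - 1\right)} = \frac{1}{-41 - \frac{3}{-6 + \sqrt{2} \sqrt{2}} \left(-10 - 1\right)} = \frac{1}{-41 - \frac{3}{-6 + 2} \left(-11\right)} = \frac{1}{-41 - \frac{3}{-4} \left(-11\right)} = \frac{1}{-41 - 3 \left(- \frac{1}{4}\right) \left(-11\right)} = \frac{1}{-41 - \left(- \frac{3}{4}\right) \left(-11\right)} = \frac{1}{-41 - \frac{33}{4}} = \frac{1}{- \frac{197}{4}} = - \frac{4}{197}$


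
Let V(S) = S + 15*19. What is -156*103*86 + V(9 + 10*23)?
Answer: -1381324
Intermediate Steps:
V(S) = 285 + S (V(S) = S + 285 = 285 + S)
-156*103*86 + V(9 + 10*23) = -156*103*86 + (285 + (9 + 10*23)) = -16068*86 + (285 + (9 + 230)) = -1381848 + (285 + 239) = -1381848 + 524 = -1381324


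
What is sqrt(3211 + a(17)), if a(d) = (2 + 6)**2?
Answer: 5*sqrt(131) ≈ 57.228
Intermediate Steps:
a(d) = 64 (a(d) = 8**2 = 64)
sqrt(3211 + a(17)) = sqrt(3211 + 64) = sqrt(3275) = 5*sqrt(131)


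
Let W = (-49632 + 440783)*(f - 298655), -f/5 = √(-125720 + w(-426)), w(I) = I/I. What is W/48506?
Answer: -116819201905/48506 - 21513305*I*√1039/48506 ≈ -2.4083e+6 - 14296.0*I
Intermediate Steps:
w(I) = 1
f = -55*I*√1039 (f = -5*√(-125720 + 1) = -55*I*√1039 ≈ -1772.8*I)
W = -116819201905 - 21513305*I*√1039 (W = (-49632 + 440783)*(-55*I*√1039 - 298655) = 391151*(-298655 - 55*I*√1039) = -116819201905 - 21513305*I*√1039 ≈ -1.1682e+11 - 6.9345e+8*I)
W/48506 = (-116819201905 - 21513305*I*√1039)/48506 = (-116819201905 - 21513305*I*√1039)*(1/48506) = -116819201905/48506 - 21513305*I*√1039/48506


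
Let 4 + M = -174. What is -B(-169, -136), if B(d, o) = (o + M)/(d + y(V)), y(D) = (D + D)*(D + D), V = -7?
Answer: 314/27 ≈ 11.630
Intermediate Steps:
y(D) = 4*D² (y(D) = (2*D)*(2*D) = 4*D²)
M = -178 (M = -4 - 174 = -178)
B(d, o) = (-178 + o)/(196 + d) (B(d, o) = (o - 178)/(d + 4*(-7)²) = (-178 + o)/(d + 4*49) = (-178 + o)/(d + 196) = (-178 + o)/(196 + d))
-B(-169, -136) = -(-178 - 136)/(196 - 169) = -(-314)/27 = -1*(-314/27) = 314/27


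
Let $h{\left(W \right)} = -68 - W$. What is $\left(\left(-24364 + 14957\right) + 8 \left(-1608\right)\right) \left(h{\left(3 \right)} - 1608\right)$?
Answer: $37393009$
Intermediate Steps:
$\left(\left(-24364 + 14957\right) + 8 \left(-1608\right)\right) \left(h{\left(3 \right)} - 1608\right) = \left(\left(-24364 + 14957\right) + 8 \left(-1608\right)\right) \left(\left(-68 - 3\right) - 1608\right) = \left(-9407 - 12864\right) \left(\left(-68 - 3\right) - 1608\right) = - 22271 \left(-71 - 1608\right) = \left(-22271\right) \left(-1679\right) = 37393009$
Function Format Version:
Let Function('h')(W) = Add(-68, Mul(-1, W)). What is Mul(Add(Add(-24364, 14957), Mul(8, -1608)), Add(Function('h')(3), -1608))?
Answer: 37393009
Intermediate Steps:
Mul(Add(Add(-24364, 14957), Mul(8, -1608)), Add(Function('h')(3), -1608)) = Mul(Add(Add(-24364, 14957), Mul(8, -1608)), Add(Add(-68, Mul(-1, 3)), -1608)) = Mul(Add(-9407, -12864), Add(Add(-68, -3), -1608)) = Mul(-22271, Add(-71, -1608)) = Mul(-22271, -1679) = 37393009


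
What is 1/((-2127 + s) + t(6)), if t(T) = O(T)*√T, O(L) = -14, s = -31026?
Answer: -11051/366373411 + 14*√6/1099120233 ≈ -3.0132e-5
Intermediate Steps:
t(T) = -14*√T
1/((-2127 + s) + t(6)) = 1/((-2127 - 31026) - 14*√6) = 1/(-33153 - 14*√6)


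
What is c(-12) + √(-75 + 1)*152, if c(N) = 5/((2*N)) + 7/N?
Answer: -19/24 + 152*I*√74 ≈ -0.79167 + 1307.6*I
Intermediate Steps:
c(N) = 19/(2*N) (c(N) = 5*(1/(2*N)) + 7/N = 5/(2*N) + 7/N = 19/(2*N))
c(-12) + √(-75 + 1)*152 = (19/2)/(-12) + √(-75 + 1)*152 = (19/2)*(-1/12) + √(-74)*152 = -19/24 + (I*√74)*152 = -19/24 + 152*I*√74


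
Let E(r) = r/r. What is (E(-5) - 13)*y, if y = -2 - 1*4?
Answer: 72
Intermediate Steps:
y = -6 (y = -2 - 4 = -6)
E(r) = 1
(E(-5) - 13)*y = (1 - 13)*(-6) = -12*(-6) = 72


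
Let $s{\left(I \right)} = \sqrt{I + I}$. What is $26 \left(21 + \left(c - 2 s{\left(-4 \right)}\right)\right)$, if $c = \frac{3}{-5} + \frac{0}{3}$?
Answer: $\frac{2652}{5} - 104 i \sqrt{2} \approx 530.4 - 147.08 i$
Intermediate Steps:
$c = - \frac{3}{5}$ ($c = 3 \left(- \frac{1}{5}\right) + 0 \cdot \frac{1}{3} = - \frac{3}{5} + 0 = - \frac{3}{5} \approx -0.6$)
$s{\left(I \right)} = \sqrt{2} \sqrt{I}$ ($s{\left(I \right)} = \sqrt{2 I} = \sqrt{2} \sqrt{I}$)
$26 \left(21 + \left(c - 2 s{\left(-4 \right)}\right)\right) = 26 \left(21 - \left(\frac{3}{5} + 2 \sqrt{2} \sqrt{-4}\right)\right) = 26 \left(21 - \left(\frac{3}{5} + 2 \sqrt{2} \cdot 2 i\right)\right) = 26 \left(21 - \left(\frac{3}{5} + 2 \cdot 2 i \sqrt{2}\right)\right) = 26 \left(21 - \left(\frac{3}{5} + 4 i \sqrt{2}\right)\right) = 26 \left(\frac{102}{5} - 4 i \sqrt{2}\right) = \frac{2652}{5} - 104 i \sqrt{2}$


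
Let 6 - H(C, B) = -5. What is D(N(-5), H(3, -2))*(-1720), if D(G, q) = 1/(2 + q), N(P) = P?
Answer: -1720/13 ≈ -132.31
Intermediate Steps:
H(C, B) = 11 (H(C, B) = 6 - 1*(-5) = 6 + 5 = 11)
D(N(-5), H(3, -2))*(-1720) = -1720/(2 + 11) = -1720/13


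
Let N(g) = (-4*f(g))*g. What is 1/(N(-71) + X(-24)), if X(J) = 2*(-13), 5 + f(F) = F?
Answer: -1/21610 ≈ -4.6275e-5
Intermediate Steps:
f(F) = -5 + F
X(J) = -26
N(g) = g*(20 - 4*g) (N(g) = (-4*(-5 + g))*g = (20 - 4*g)*g = g*(20 - 4*g))
1/(N(-71) + X(-24)) = 1/(4*(-71)*(5 - 1*(-71)) - 26) = 1/(4*(-71)*(5 + 71) - 26) = 1/(4*(-71)*76 - 26) = 1/(-21584 - 26) = 1/(-21610) = -1/21610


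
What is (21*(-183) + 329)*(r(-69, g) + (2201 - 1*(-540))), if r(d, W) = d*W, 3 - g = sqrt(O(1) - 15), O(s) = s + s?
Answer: -8904476 - 242466*I*sqrt(13) ≈ -8.9045e+6 - 8.7422e+5*I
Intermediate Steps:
O(s) = 2*s
g = 3 - I*sqrt(13) (g = 3 - sqrt(2*1 - 15) = 3 - sqrt(2 - 15) = 3 - sqrt(-13) = 3 - I*sqrt(13) ≈ 3.0 - 3.6056*I)
r(d, W) = W*d
(21*(-183) + 329)*(r(-69, g) + (2201 - 1*(-540))) = (21*(-183) + 329)*((3 - I*sqrt(13))*(-69) + (2201 - 1*(-540))) = (-3843 + 329)*((-207 + 69*I*sqrt(13)) + (2201 + 540)) = -3514*((-207 + 69*I*sqrt(13)) + 2741) = -3514*(2534 + 69*I*sqrt(13)) = -8904476 - 242466*I*sqrt(13)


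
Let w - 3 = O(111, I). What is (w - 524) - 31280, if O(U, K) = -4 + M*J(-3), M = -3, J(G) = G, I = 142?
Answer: -31796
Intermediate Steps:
O(U, K) = 5 (O(U, K) = -4 - 3*(-3) = -4 + 9 = 5)
w = 8 (w = 3 + 5 = 8)
(w - 524) - 31280 = (8 - 524) - 31280 = -516 - 31280 = -31796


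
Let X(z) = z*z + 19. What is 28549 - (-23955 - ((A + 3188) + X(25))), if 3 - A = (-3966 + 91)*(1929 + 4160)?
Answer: 23651214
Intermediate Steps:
X(z) = 19 + z² (X(z) = z² + 19 = 19 + z²)
A = 23594878 (A = 3 - (-3966 + 91)*(1929 + 4160) = 3 - (-3875)*6089 = 3 - 1*(-23594875) = 3 + 23594875 = 23594878)
28549 - (-23955 - ((A + 3188) + X(25))) = 28549 - (-23955 - ((23594878 + 3188) + (19 + 25²))) = 28549 - (-23955 - (23598066 + (19 + 625))) = 28549 - (-23955 - (23598066 + 644)) = 28549 - (-23955 - 1*23598710) = 28549 - (-23955 - 23598710) = 28549 - 1*(-23622665) = 28549 + 23622665 = 23651214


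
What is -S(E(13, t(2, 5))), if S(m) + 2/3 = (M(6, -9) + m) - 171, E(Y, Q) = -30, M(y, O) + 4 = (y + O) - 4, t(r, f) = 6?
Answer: 638/3 ≈ 212.67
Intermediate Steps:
M(y, O) = -8 + O + y (M(y, O) = -4 + ((y + O) - 4) = -4 + ((O + y) - 4) = -4 + (-4 + O + y) = -8 + O + y)
S(m) = -548/3 + m (S(m) = -⅔ + (((-8 - 9 + 6) + m) - 171) = -⅔ + ((-11 + m) - 171) = -⅔ + (-182 + m) = -548/3 + m)
-S(E(13, t(2, 5))) = -(-548/3 - 30) = -1*(-638/3) = 638/3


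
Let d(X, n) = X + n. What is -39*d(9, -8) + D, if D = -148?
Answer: -187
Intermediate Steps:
-39*d(9, -8) + D = -39*(9 - 8) - 148 = -39*1 - 148 = -39 - 148 = -187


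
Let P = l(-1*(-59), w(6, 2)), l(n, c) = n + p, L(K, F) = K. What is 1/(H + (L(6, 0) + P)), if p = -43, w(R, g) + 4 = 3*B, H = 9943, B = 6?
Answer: 1/9965 ≈ 0.00010035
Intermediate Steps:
w(R, g) = 14 (w(R, g) = -4 + 3*6 = -4 + 18 = 14)
l(n, c) = -43 + n (l(n, c) = n - 43 = -43 + n)
P = 16 (P = -43 - 1*(-59) = -43 + 59 = 16)
1/(H + (L(6, 0) + P)) = 1/(9943 + (6 + 16)) = 1/(9943 + 22) = 1/9965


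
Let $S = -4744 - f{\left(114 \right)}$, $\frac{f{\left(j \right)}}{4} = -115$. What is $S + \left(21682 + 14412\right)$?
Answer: $31810$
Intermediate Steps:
$f{\left(j \right)} = -460$ ($f{\left(j \right)} = 4 \left(-115\right) = -460$)
$S = -4284$ ($S = -4744 - -460 = -4744 + 460 = -4284$)
$S + \left(21682 + 14412\right) = -4284 + \left(21682 + 14412\right) = -4284 + 36094 = 31810$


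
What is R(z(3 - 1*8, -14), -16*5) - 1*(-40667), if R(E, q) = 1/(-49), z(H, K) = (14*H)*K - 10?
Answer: 1992682/49 ≈ 40667.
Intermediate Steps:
z(H, K) = -10 + 14*H*K (z(H, K) = 14*H*K - 10 = -10 + 14*H*K)
R(E, q) = -1/49
R(z(3 - 1*8, -14), -16*5) - 1*(-40667) = -1/49 - 1*(-40667) = -1/49 + 40667 = 1992682/49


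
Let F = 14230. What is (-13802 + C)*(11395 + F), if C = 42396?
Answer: 732721250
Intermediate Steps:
(-13802 + C)*(11395 + F) = (-13802 + 42396)*(11395 + 14230) = 28594*25625 = 732721250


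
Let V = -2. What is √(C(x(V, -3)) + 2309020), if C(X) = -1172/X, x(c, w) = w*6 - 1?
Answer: 6*√23154958/19 ≈ 1519.6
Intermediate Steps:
x(c, w) = -1 + 6*w (x(c, w) = 6*w - 1 = -1 + 6*w)
√(C(x(V, -3)) + 2309020) = √(-1172/(-1 + 6*(-3)) + 2309020) = √(-1172/(-1 - 18) + 2309020) = √(-1172/(-19) + 2309020) = √(-1172*(-1/19) + 2309020) = √(1172/19 + 2309020) = √(43872552/19) = 6*√23154958/19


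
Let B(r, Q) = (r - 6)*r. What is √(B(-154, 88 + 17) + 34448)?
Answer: 4*√3693 ≈ 243.08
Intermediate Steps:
B(r, Q) = r*(-6 + r) (B(r, Q) = (-6 + r)*r = r*(-6 + r))
√(B(-154, 88 + 17) + 34448) = √(-154*(-6 - 154) + 34448) = √(-154*(-160) + 34448) = √(24640 + 34448) = √59088 = 4*√3693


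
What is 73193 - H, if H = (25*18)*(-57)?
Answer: 98843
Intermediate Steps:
H = -25650 (H = 450*(-57) = -25650)
73193 - H = 73193 - 1*(-25650) = 73193 + 25650 = 98843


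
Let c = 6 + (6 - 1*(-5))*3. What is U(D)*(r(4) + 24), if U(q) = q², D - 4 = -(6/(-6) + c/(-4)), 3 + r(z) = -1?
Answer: 17405/4 ≈ 4351.3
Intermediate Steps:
c = 39 (c = 6 + (6 + 5)*3 = 6 + 11*3 = 6 + 33 = 39)
r(z) = -4 (r(z) = -3 - 1 = -4)
D = 59/4 (D = 4 - (6/(-6) + 39/(-4)) = 4 - (6*(-⅙) + 39*(-¼)) = 4 - (-1 - 39/4) = 4 - 1*(-43/4) = 4 + 43/4 = 59/4 ≈ 14.750)
U(D)*(r(4) + 24) = (59/4)²*(-4 + 24) = (3481/16)*20 = 17405/4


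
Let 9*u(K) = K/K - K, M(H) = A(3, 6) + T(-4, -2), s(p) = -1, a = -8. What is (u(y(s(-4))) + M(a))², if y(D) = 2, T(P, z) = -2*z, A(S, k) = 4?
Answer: 5041/81 ≈ 62.235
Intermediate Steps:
M(H) = 8 (M(H) = 4 - 2*(-2) = 4 + 4 = 8)
u(K) = ⅑ - K/9 (u(K) = (K/K - K)/9 = (1 - K)/9 = ⅑ - K/9)
(u(y(s(-4))) + M(a))² = ((⅑ - ⅑*2) + 8)² = ((⅑ - 2/9) + 8)² = (-⅑ + 8)² = (71/9)² = 5041/81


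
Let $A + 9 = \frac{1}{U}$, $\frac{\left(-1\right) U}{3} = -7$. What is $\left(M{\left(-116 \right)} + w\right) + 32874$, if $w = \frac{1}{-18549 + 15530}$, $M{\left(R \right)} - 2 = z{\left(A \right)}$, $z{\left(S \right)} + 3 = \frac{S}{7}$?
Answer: $\frac{14588239570}{443793} \approx 32872.0$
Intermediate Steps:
$U = 21$ ($U = \left(-3\right) \left(-7\right) = 21$)
$A = - \frac{188}{21}$ ($A = -9 + \frac{1}{21} = - \frac{188}{21} \approx -8.9524$)
$z{\left(S \right)} = -3 + \frac{S}{7}$
$M{\left(R \right)} = - \frac{335}{147}$ ($M{\left(R \right)} = 2 + \left(-3 + \frac{1}{7} \left(- \frac{188}{21}\right)\right) = 2 - \frac{629}{147} = - \frac{335}{147}$)
$w = - \frac{1}{3019}$ ($w = \frac{1}{-3019} = - \frac{1}{3019} \approx -0.00033124$)
$\left(M{\left(-116 \right)} + w\right) + 32874 = \left(- \frac{335}{147} - \frac{1}{3019}\right) + 32874 = - \frac{1011512}{443793} + 32874 = \frac{14588239570}{443793}$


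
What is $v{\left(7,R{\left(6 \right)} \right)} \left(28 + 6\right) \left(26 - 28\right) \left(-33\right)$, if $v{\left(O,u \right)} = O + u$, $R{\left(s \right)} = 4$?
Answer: $24684$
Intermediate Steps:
$v{\left(7,R{\left(6 \right)} \right)} \left(28 + 6\right) \left(26 - 28\right) \left(-33\right) = \left(7 + 4\right) \left(28 + 6\right) \left(26 - 28\right) \left(-33\right) = 11 \cdot 34 \left(-2\right) \left(-33\right) = 11 \left(-68\right) \left(-33\right) = \left(-748\right) \left(-33\right) = 24684$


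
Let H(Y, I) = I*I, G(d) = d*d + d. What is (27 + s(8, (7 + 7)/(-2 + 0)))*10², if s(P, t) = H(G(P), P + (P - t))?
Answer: 55600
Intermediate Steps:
G(d) = d + d² (G(d) = d² + d = d + d²)
H(Y, I) = I²
s(P, t) = (-t + 2*P)² (s(P, t) = (P + (P - t))² = (-t + 2*P)²)
(27 + s(8, (7 + 7)/(-2 + 0)))*10² = (27 + (-(7 + 7)/(-2 + 0) + 2*8)²)*10² = (27 + (-14/(-2) + 16)²)*100 = (27 + (-14*(-1)/2 + 16)²)*100 = (27 + (-1*(-7) + 16)²)*100 = (27 + (7 + 16)²)*100 = (27 + 23²)*100 = (27 + 529)*100 = 556*100 = 55600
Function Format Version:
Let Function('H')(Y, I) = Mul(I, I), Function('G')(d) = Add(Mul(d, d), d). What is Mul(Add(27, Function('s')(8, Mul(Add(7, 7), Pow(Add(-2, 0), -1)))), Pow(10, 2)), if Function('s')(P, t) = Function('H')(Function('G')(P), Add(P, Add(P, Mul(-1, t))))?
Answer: 55600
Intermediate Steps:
Function('G')(d) = Add(d, Pow(d, 2)) (Function('G')(d) = Add(Pow(d, 2), d) = Add(d, Pow(d, 2)))
Function('H')(Y, I) = Pow(I, 2)
Function('s')(P, t) = Pow(Add(Mul(-1, t), Mul(2, P)), 2) (Function('s')(P, t) = Pow(Add(P, Add(P, Mul(-1, t))), 2) = Pow(Add(Mul(-1, t), Mul(2, P)), 2))
Mul(Add(27, Function('s')(8, Mul(Add(7, 7), Pow(Add(-2, 0), -1)))), Pow(10, 2)) = Mul(Add(27, Pow(Add(Mul(-1, Mul(Add(7, 7), Pow(Add(-2, 0), -1))), Mul(2, 8)), 2)), Pow(10, 2)) = Mul(Add(27, Pow(Add(Mul(-1, Mul(14, Pow(-2, -1))), 16), 2)), 100) = Mul(Add(27, Pow(Add(Mul(-1, Mul(14, Rational(-1, 2))), 16), 2)), 100) = Mul(Add(27, Pow(Add(Mul(-1, -7), 16), 2)), 100) = Mul(Add(27, Pow(Add(7, 16), 2)), 100) = Mul(Add(27, Pow(23, 2)), 100) = Mul(Add(27, 529), 100) = Mul(556, 100) = 55600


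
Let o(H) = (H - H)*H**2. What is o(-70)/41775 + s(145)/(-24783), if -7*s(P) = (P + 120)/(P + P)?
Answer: 53/10061898 ≈ 5.2674e-6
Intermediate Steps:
s(P) = -(120 + P)/(14*P) (s(P) = -(P + 120)/(7*(P + P)) = -(120 + P)/(7*(2*P)) = -(120 + P)*1/(2*P)/7 = -(120 + P)/(14*P))
o(H) = 0 (o(H) = 0*H**2 = 0)
o(-70)/41775 + s(145)/(-24783) = 0/41775 + ((1/14)*(-120 - 1*145)/145)/(-24783) = 0*(1/41775) + ((1/14)*(1/145)*(-120 - 145))*(-1/24783) = 0 + ((1/14)*(1/145)*(-265))*(-1/24783) = 0 - 53/406*(-1/24783) = 0 + 53/10061898 = 53/10061898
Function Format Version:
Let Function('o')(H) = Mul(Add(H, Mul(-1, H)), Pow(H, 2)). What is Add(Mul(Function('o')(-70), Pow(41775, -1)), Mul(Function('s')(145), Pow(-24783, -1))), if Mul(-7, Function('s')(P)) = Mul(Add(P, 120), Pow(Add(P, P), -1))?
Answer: Rational(53, 10061898) ≈ 5.2674e-6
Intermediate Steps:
Function('s')(P) = Mul(Rational(-1, 14), Pow(P, -1), Add(120, P)) (Function('s')(P) = Mul(Rational(-1, 7), Mul(Add(P, 120), Pow(Add(P, P), -1))) = Mul(Rational(-1, 7), Mul(Add(120, P), Pow(Mul(2, P), -1))) = Mul(Rational(-1, 7), Mul(Add(120, P), Mul(Rational(1, 2), Pow(P, -1)))) = Mul(Rational(-1, 7), Mul(Rational(1, 2), Pow(P, -1), Add(120, P))) = Mul(Rational(-1, 14), Pow(P, -1), Add(120, P)))
Function('o')(H) = 0 (Function('o')(H) = Mul(0, Pow(H, 2)) = 0)
Add(Mul(Function('o')(-70), Pow(41775, -1)), Mul(Function('s')(145), Pow(-24783, -1))) = Add(Mul(0, Pow(41775, -1)), Mul(Mul(Rational(1, 14), Pow(145, -1), Add(-120, Mul(-1, 145))), Pow(-24783, -1))) = Add(Mul(0, Rational(1, 41775)), Mul(Mul(Rational(1, 14), Rational(1, 145), Add(-120, -145)), Rational(-1, 24783))) = Add(0, Mul(Mul(Rational(1, 14), Rational(1, 145), -265), Rational(-1, 24783))) = Add(0, Mul(Rational(-53, 406), Rational(-1, 24783))) = Add(0, Rational(53, 10061898)) = Rational(53, 10061898)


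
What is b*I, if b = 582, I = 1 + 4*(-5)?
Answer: -11058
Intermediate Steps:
I = -19 (I = 1 - 20 = -19)
b*I = 582*(-19) = -11058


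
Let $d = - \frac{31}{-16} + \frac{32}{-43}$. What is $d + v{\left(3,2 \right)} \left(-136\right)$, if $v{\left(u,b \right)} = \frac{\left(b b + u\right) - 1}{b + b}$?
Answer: $- \frac{139531}{688} \approx -202.81$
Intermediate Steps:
$d = \frac{821}{688}$ ($d = \left(-31\right) \left(- \frac{1}{16}\right) + 32 \left(- \frac{1}{43}\right) = \frac{31}{16} - \frac{32}{43} = \frac{821}{688} \approx 1.1933$)
$v{\left(u,b \right)} = \frac{-1 + u + b^{2}}{2 b}$ ($v{\left(u,b \right)} = \frac{\left(b^{2} + u\right) - 1}{2 b} = \left(\left(u + b^{2}\right) - 1\right) \frac{1}{2 b} = \left(-1 + u + b^{2}\right) \frac{1}{2 b} = \frac{-1 + u + b^{2}}{2 b}$)
$d + v{\left(3,2 \right)} \left(-136\right) = \frac{821}{688} + \frac{-1 + 3 + 2^{2}}{2 \cdot 2} \left(-136\right) = \frac{821}{688} + \frac{1}{2} \cdot \frac{1}{2} \left(-1 + 3 + 4\right) \left(-136\right) = \frac{821}{688} + \frac{1}{2} \cdot \frac{1}{2} \cdot 6 \left(-136\right) = \frac{821}{688} + \frac{3}{2} \left(-136\right) = \frac{821}{688} - 204 = - \frac{139531}{688}$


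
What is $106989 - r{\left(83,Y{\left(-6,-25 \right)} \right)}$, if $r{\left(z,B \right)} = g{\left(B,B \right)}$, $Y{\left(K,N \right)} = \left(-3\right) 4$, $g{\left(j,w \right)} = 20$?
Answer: $106969$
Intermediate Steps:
$Y{\left(K,N \right)} = -12$
$r{\left(z,B \right)} = 20$
$106989 - r{\left(83,Y{\left(-6,-25 \right)} \right)} = 106989 - 20 = 106969$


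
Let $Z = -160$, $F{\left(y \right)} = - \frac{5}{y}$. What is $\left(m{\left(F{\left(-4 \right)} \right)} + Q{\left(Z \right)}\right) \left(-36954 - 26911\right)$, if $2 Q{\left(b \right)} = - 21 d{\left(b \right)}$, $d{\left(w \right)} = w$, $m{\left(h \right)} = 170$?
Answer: $-118150250$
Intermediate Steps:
$Q{\left(b \right)} = - \frac{21 b}{2}$ ($Q{\left(b \right)} = \frac{\left(-21\right) b}{2} = - \frac{21 b}{2}$)
$\left(m{\left(F{\left(-4 \right)} \right)} + Q{\left(Z \right)}\right) \left(-36954 - 26911\right) = \left(170 - -1680\right) \left(-36954 - 26911\right) = \left(170 + 1680\right) \left(-63865\right) = 1850 \left(-63865\right) = -118150250$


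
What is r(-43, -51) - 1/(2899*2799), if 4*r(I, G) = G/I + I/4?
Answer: -13348025833/5582639088 ≈ -2.3910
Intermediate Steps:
r(I, G) = I/16 + G/(4*I) (r(I, G) = (G/I + I/4)/4 = (I/4 + G/I)/4 = I/16 + G/(4*I))
r(-43, -51) - 1/(2899*2799) = ((1/16)*(-43) + (¼)*(-51)/(-43)) - 1/(2899*2799) = (-43/16 + (¼)*(-51)*(-1/43)) - 1/(2899*2799) = (-43/16 + 51/172) - 1*1/8114301 = -1645/688 - 1/8114301 = -13348025833/5582639088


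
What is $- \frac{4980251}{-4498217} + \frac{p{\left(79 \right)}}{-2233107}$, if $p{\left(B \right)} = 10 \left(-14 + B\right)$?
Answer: $\frac{11118509528807}{10044999870219} \approx 1.1069$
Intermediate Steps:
$p{\left(B \right)} = -140 + 10 B$
$- \frac{4980251}{-4498217} + \frac{p{\left(79 \right)}}{-2233107} = - \frac{4980251}{-4498217} + \frac{-140 + 10 \cdot 79}{-2233107} = \left(-4980251\right) \left(- \frac{1}{4498217}\right) + \left(-140 + 790\right) \left(- \frac{1}{2233107}\right) = \frac{4980251}{4498217} + 650 \left(- \frac{1}{2233107}\right) = \frac{4980251}{4498217} - \frac{650}{2233107} = \frac{11118509528807}{10044999870219}$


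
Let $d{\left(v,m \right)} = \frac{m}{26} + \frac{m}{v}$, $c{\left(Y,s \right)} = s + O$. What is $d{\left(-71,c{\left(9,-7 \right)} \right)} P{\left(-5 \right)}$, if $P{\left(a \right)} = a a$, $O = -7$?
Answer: $- \frac{7875}{923} \approx -8.532$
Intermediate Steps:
$P{\left(a \right)} = a^{2}$
$c{\left(Y,s \right)} = -7 + s$ ($c{\left(Y,s \right)} = s - 7 = -7 + s$)
$d{\left(v,m \right)} = \frac{m}{26} + \frac{m}{v}$ ($d{\left(v,m \right)} = m \frac{1}{26} + \frac{m}{v} = \frac{m}{26} + \frac{m}{v}$)
$d{\left(-71,c{\left(9,-7 \right)} \right)} P{\left(-5 \right)} = \left(\frac{-7 - 7}{26} + \frac{-7 - 7}{-71}\right) \left(-5\right)^{2} = \left(\frac{1}{26} \left(-14\right) - - \frac{14}{71}\right) 25 = \left(- \frac{7}{13} + \frac{14}{71}\right) 25 = \left(- \frac{315}{923}\right) 25 = - \frac{7875}{923}$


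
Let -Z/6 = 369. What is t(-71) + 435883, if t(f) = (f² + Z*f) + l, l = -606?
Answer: 597512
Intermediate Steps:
Z = -2214 (Z = -6*369 = -2214)
t(f) = -606 + f² - 2214*f (t(f) = (f² - 2214*f) - 606 = -606 + f² - 2214*f)
t(-71) + 435883 = (-606 + (-71)² - 2214*(-71)) + 435883 = (-606 + 5041 + 157194) + 435883 = 161629 + 435883 = 597512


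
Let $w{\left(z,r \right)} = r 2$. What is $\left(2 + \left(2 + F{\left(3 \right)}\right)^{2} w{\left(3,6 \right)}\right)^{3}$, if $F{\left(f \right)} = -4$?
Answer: $125000$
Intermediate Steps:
$w{\left(z,r \right)} = 2 r$
$\left(2 + \left(2 + F{\left(3 \right)}\right)^{2} w{\left(3,6 \right)}\right)^{3} = \left(2 + \left(2 - 4\right)^{2} \cdot 2 \cdot 6\right)^{3} = \left(2 + \left(-2\right)^{2} \cdot 12\right)^{3} = \left(2 + 4 \cdot 12\right)^{3} = \left(2 + 48\right)^{3} = 50^{3} = 125000$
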